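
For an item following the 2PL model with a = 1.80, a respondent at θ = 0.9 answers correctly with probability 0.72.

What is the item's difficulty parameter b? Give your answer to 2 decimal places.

0.38

P(θ) = 1 / (1 + exp(−a(θ − b)))
logit(0.72) = ln(0.72/0.28) = 0.9445
b = θ − logit/(a) = 0.9 − 0.9445/1.8000 = 0.3753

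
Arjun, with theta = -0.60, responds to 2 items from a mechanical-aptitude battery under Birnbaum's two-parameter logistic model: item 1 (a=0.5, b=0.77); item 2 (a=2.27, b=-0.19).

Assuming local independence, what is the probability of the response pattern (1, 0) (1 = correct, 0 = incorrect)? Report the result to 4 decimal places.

P(theta) = 1 / (1 + exp(−a(theta − b)))
P_1 = 1/(1+e^{0.6850}) = 0.3351
P_2 = 1/(1+e^{0.9307}) = 0.2828
L = P_1 × (1−P_2) = 0.3351 × 0.7172 = 0.24037

0.2404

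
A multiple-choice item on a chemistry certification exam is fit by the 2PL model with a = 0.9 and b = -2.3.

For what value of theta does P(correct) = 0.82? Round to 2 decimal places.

-0.62

P(theta) = 1 / (1 + exp(−a(theta − b)))
logit = ln(0.8200/0.1800) = 1.5163
theta = b + logit/(a) = -2.3 + 1.5163/0.9000 = -0.6152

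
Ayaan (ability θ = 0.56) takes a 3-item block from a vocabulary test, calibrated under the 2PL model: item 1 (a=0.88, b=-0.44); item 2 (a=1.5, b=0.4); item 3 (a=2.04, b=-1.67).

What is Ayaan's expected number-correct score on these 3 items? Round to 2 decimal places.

2.26

P(θ) = 1 / (1 + exp(−a(θ − b)))
P_1 = 1/(1+e^{-0.8800}) = 0.7068
P_2 = 1/(1+e^{-0.2400}) = 0.5597
P_3 = 1/(1+e^{-4.5492}) = 0.9895
E[score] = 0.7068 + 0.5597 + 0.9895 = 2.2561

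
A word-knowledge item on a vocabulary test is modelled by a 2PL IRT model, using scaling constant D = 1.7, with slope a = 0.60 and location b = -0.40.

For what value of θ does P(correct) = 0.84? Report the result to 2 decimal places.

P(θ) = 1 / (1 + exp(−D·a(θ − b)))
logit = ln(0.8400/0.1600) = 1.6582
θ = b + logit/(1.7·a) = -0.40 + 1.6582/1.0200 = 1.2257

1.23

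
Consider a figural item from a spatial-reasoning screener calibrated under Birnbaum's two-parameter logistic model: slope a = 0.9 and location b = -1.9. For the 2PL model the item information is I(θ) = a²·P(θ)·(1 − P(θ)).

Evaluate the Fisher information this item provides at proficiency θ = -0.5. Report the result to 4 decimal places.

0.1394

P = 1/(1+e^{-1.2600}) = 0.7790
P(1−P) = 0.7790 × 0.2210 = 0.1721
I = a² × P(1−P) = 0.9² × 0.1721 = 0.13944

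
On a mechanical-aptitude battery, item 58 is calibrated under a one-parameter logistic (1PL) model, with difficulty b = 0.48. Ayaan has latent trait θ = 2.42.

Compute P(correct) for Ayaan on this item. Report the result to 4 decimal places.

P(θ) = 1 / (1 + exp(−(θ − b)))
Exponent: (2.42 − 0.48) = 1.9400
1/(1 + e^{-1.9400}) = 0.8744
P = 0.8744

0.8744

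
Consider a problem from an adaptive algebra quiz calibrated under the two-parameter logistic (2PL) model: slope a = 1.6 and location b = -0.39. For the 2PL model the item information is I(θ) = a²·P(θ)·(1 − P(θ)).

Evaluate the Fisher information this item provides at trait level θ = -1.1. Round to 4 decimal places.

0.4710

P = 1/(1+e^{1.1360}) = 0.2431
P(1−P) = 0.2431 × 0.7569 = 0.1840
I = a² × P(1−P) = 1.6² × 0.1840 = 0.47099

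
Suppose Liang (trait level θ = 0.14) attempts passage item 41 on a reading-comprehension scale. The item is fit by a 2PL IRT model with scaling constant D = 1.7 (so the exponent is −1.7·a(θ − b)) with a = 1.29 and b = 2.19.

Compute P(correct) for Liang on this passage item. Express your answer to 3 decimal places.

P(θ) = 1 / (1 + exp(−D·a(θ − b)))
Exponent: 1.7 × 1.29 × (0.14 − 2.19) = -4.4956
1/(1 + e^{4.4956}) = 0.0110
P = 0.0110

0.011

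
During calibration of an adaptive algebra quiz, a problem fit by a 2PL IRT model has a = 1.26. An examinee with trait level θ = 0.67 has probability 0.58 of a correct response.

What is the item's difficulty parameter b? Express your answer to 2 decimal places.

P(θ) = 1 / (1 + exp(−a(θ − b)))
logit(0.58) = ln(0.58/0.42) = 0.3228
b = θ − logit/(a) = 0.67 − 0.3228/1.2600 = 0.4138

0.41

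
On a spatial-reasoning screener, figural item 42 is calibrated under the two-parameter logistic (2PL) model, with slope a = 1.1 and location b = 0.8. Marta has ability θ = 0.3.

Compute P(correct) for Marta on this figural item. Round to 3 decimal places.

0.366

P(θ) = 1 / (1 + exp(−a(θ − b)))
Exponent: 1.1 × (0.3 − 0.8) = -0.5500
1/(1 + e^{0.5500}) = 0.3659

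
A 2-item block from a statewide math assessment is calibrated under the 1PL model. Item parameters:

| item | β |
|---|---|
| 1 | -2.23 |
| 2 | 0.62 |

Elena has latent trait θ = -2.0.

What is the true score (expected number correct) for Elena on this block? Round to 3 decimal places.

0.625

P(θ) = 1 / (1 + exp(−(θ − β)))
P_1 = 1/(1+e^{-0.2300}) = 0.5572
P_2 = 1/(1+e^{2.6200}) = 0.0679
E[score] = 0.5572 + 0.0679 = 0.6251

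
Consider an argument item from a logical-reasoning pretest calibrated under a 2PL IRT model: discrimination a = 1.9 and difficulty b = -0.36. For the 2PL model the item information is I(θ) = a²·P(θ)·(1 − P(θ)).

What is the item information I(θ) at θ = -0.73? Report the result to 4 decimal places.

0.7996

P = 1/(1+e^{0.7030}) = 0.3311
P(1−P) = 0.3311 × 0.6689 = 0.2215
I = a² × P(1−P) = 1.9² × 0.2215 = 0.79957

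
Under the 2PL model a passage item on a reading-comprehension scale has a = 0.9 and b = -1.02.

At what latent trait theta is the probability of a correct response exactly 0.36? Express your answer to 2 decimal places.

P(theta) = 1 / (1 + exp(−a(theta − b)))
logit = ln(0.3600/0.6400) = -0.5754
theta = b + logit/(a) = -1.02 + (-0.5754)/0.9000 = -1.6593

-1.66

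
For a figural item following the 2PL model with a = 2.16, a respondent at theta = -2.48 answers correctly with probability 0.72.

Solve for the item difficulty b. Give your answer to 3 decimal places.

P(theta) = 1 / (1 + exp(−a(theta − b)))
logit(0.72) = ln(0.72/0.28) = 0.9445
b = theta − logit/(a) = -2.48 − 0.9445/2.1600 = -2.9173

-2.917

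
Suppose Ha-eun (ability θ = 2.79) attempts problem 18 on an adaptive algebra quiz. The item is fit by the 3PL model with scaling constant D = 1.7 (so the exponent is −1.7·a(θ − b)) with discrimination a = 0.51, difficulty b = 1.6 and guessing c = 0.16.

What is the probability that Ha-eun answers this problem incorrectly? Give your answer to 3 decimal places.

P(θ) = c + (1 − c) · 1 / (1 + exp(−D·a(θ − b)))
Exponent: 1.7 × 0.51 × (2.79 − 1.6) = 1.0317
1/(1 + e^{-1.0317}) = 0.7373
P = 0.16 + 0.84 × 0.7373 = 0.7793
P(incorrect) = 1 − 0.7793 = 0.2207

0.221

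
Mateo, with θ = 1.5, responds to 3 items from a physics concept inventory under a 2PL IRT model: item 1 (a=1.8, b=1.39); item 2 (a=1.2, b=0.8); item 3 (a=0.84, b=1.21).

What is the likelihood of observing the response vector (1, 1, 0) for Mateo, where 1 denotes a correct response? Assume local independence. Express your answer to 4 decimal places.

0.1686

P(θ) = 1 / (1 + exp(−a(θ − b)))
P_1 = 1/(1+e^{-0.1980}) = 0.5493
P_2 = 1/(1+e^{-0.8400}) = 0.6985
P_3 = 1/(1+e^{-0.2436}) = 0.5606
L = P_1 × P_2 × (1−P_3) = 0.5493 × 0.6985 × 0.4394 = 0.16859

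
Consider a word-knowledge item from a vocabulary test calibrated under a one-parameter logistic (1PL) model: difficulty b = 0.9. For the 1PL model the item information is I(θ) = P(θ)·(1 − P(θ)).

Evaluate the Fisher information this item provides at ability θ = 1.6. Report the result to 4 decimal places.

P = 1/(1+e^{-0.7000}) = 0.6682
P(1−P) = 0.6682 × 0.3318 = 0.2217
I = P(1−P) = 0.22171

0.2217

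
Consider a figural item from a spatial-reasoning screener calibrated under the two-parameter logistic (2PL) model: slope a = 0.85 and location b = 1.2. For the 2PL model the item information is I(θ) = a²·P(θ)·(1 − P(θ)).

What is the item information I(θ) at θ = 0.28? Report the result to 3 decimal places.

P = 1/(1+e^{0.7820}) = 0.3139
P(1−P) = 0.3139 × 0.6861 = 0.2154
I = a² × P(1−P) = 0.85² × 0.2154 = 0.15560

0.156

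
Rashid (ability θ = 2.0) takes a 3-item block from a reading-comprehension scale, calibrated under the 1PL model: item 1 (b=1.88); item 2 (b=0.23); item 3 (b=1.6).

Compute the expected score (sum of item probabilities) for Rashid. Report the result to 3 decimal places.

P(θ) = 1 / (1 + exp(−(θ − b)))
P_1 = 1/(1+e^{-0.1200}) = 0.5300
P_2 = 1/(1+e^{-1.7700}) = 0.8545
P_3 = 1/(1+e^{-0.4000}) = 0.5987
E[score] = 0.5300 + 0.8545 + 0.5987 = 1.9831

1.983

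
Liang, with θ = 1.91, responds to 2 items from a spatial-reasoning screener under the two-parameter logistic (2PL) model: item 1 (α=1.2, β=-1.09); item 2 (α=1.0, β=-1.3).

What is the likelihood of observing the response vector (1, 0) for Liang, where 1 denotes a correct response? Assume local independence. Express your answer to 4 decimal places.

P(θ) = 1 / (1 + exp(−α(θ − β)))
P_1 = 1/(1+e^{-3.6000}) = 0.9734
P_2 = 1/(1+e^{-3.2100}) = 0.9612
L = P_1 × (1−P_2) = 0.9734 × 0.0388 = 0.03776

0.0378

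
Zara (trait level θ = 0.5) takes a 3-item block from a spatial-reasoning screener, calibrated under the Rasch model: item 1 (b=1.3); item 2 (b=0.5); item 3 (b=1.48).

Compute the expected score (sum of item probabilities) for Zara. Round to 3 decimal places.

1.083

P(θ) = 1 / (1 + exp(−(θ − b)))
P_1 = 1/(1+e^{0.8000}) = 0.3100
P_2 = 1/(1+e^{0.0000}) = 0.5000
P_3 = 1/(1+e^{0.9800}) = 0.2729
E[score] = 0.3100 + 0.5000 + 0.2729 = 1.0829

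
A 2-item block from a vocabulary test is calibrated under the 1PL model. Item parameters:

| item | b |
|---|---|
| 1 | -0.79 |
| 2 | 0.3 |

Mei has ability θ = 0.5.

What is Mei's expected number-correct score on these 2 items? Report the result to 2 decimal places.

P(θ) = 1 / (1 + exp(−(θ − b)))
P_1 = 1/(1+e^{-1.2900}) = 0.7841
P_2 = 1/(1+e^{-0.2000}) = 0.5498
E[score] = 0.7841 + 0.5498 = 1.3340

1.33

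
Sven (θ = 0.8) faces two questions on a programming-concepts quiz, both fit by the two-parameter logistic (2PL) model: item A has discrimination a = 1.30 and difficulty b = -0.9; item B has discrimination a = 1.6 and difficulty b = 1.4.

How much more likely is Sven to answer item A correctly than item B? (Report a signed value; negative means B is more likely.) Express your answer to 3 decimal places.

0.624

P(θ) = 1 / (1 + exp(−a(θ − b)))
P_A = 0.9011
P_B = 0.2769
P_A − P_B = 0.6243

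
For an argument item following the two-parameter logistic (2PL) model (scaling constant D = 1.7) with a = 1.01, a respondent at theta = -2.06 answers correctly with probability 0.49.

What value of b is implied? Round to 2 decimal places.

P(theta) = 1 / (1 + exp(−D·a(theta − b)))
logit(0.49) = ln(0.49/0.51) = -0.0400
b = theta − logit/(1.7·a) = -2.06 − (-0.0400)/1.7170 = -2.0367

-2.04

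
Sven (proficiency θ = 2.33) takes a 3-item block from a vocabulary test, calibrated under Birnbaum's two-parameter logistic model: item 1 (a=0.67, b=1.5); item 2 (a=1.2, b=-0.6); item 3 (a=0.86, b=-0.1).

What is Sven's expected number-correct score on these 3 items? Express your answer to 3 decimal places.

2.497

P(θ) = 1 / (1 + exp(−a(θ − b)))
P_1 = 1/(1+e^{-0.5561}) = 0.6355
P_2 = 1/(1+e^{-3.5160}) = 0.9711
P_3 = 1/(1+e^{-2.0898}) = 0.8899
E[score] = 0.6355 + 0.9711 + 0.8899 = 2.4966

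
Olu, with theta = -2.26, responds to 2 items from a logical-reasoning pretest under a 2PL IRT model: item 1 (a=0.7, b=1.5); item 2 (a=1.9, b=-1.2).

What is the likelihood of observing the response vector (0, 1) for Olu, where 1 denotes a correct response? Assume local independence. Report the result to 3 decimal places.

0.110

P(theta) = 1 / (1 + exp(−a(theta − b)))
P_1 = 1/(1+e^{2.6320}) = 0.0671
P_2 = 1/(1+e^{2.0140}) = 0.1177
L = (1−P_1) × P_2 = 0.9329 × 0.1177 = 0.10984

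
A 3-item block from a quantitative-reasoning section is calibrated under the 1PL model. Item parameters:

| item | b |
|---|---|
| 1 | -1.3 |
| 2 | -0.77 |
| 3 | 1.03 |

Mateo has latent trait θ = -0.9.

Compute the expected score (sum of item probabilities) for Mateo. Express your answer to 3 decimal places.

1.193

P(θ) = 1 / (1 + exp(−(θ − b)))
P_1 = 1/(1+e^{-0.4000}) = 0.5987
P_2 = 1/(1+e^{0.1300}) = 0.4675
P_3 = 1/(1+e^{1.9300}) = 0.1268
E[score] = 0.5987 + 0.4675 + 0.1268 = 1.1930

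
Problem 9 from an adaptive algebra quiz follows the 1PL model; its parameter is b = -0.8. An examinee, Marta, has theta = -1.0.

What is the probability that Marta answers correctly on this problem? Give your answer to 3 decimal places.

P(theta) = 1 / (1 + exp(−(theta − b)))
Exponent: (-1.0 − (-0.8)) = -0.2000
1/(1 + e^{0.2000}) = 0.4502
P = 0.4502

0.450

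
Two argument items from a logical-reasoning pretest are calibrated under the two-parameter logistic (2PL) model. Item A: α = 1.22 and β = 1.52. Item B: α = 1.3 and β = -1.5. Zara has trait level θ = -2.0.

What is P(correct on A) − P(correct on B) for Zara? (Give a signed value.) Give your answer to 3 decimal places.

-0.330

P(θ) = 1 / (1 + exp(−α(θ − β)))
P_A = 0.0135
P_B = 0.3430
P_A − P_B = -0.3295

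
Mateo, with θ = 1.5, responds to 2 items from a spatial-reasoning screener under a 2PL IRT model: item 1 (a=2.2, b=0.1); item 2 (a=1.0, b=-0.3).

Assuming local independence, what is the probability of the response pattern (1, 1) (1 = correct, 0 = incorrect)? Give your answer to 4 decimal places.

P(θ) = 1 / (1 + exp(−a(θ − b)))
P_1 = 1/(1+e^{-3.0800}) = 0.9561
P_2 = 1/(1+e^{-1.8000}) = 0.8581
L = P_1 × P_2 = 0.9561 × 0.8581 = 0.82044

0.8204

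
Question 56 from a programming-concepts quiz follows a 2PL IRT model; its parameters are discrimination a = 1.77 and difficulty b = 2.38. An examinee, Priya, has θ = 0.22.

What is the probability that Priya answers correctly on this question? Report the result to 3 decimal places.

P(θ) = 1 / (1 + exp(−a(θ − b)))
Exponent: 1.77 × (0.22 − 2.38) = -3.8232
1/(1 + e^{3.8232}) = 0.0214

0.021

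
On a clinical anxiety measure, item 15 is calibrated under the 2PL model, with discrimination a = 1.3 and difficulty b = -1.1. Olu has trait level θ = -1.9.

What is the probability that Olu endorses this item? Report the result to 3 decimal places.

P(θ) = 1 / (1 + exp(−a(θ − b)))
Exponent: 1.3 × (-1.9 − (-1.1)) = -1.0400
1/(1 + e^{1.0400}) = 0.2611

0.261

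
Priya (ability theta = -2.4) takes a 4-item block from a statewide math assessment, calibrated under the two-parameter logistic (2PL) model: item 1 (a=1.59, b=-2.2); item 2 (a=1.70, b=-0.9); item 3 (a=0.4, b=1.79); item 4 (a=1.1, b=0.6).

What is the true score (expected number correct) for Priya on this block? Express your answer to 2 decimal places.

0.69

P(theta) = 1 / (1 + exp(−a(theta − b)))
P_1 = 1/(1+e^{0.3180}) = 0.4212
P_2 = 1/(1+e^{2.5500}) = 0.0724
P_3 = 1/(1+e^{1.6760}) = 0.1576
P_4 = 1/(1+e^{3.3000}) = 0.0356
E[score] = 0.4212 + 0.0724 + 0.1576 + 0.0356 = 0.6868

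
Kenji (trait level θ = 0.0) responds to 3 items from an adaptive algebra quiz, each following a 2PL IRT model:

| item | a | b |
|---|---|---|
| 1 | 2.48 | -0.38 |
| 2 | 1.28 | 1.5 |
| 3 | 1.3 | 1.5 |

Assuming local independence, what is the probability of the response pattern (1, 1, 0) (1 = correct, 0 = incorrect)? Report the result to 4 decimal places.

P(θ) = 1 / (1 + exp(−a(θ − b)))
P_1 = 1/(1+e^{-0.9424}) = 0.7196
P_2 = 1/(1+e^{1.9200}) = 0.1279
P_3 = 1/(1+e^{1.9500}) = 0.1246
L = P_1 × P_2 × (1−P_3) = 0.7196 × 0.1279 × 0.8754 = 0.08055

0.0805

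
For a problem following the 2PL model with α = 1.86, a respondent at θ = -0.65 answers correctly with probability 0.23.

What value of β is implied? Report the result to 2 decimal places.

P(θ) = 1 / (1 + exp(−α(θ − β)))
logit(0.23) = ln(0.23/0.77) = -1.2083
β = θ − logit/(α) = -0.65 − (-1.2083)/1.8600 = -0.0004

0.00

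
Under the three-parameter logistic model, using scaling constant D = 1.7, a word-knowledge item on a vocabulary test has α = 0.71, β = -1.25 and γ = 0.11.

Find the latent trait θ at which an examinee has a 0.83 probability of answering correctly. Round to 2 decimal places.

-0.05

P(θ) = γ + (1 − γ) · 1 / (1 + exp(−D·α(θ − β)))
Remove guessing floor: (0.83 − 0.11)/(1 − 0.11) = 0.8090
logit = ln(0.8090/0.1910) = 1.4435
θ = β + logit/(1.7·α) = -1.25 + 1.4435/1.2070 = -0.0541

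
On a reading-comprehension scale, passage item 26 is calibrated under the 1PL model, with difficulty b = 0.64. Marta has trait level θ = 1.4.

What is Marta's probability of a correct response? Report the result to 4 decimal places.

0.6814

P(θ) = 1 / (1 + exp(−(θ − b)))
Exponent: (1.4 − 0.64) = 0.7600
1/(1 + e^{-0.7600}) = 0.6814
P = 0.6814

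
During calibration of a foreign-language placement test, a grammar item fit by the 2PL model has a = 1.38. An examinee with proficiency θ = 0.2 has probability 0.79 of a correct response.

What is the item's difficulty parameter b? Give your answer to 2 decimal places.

-0.76

P(θ) = 1 / (1 + exp(−a(θ − b)))
logit(0.79) = ln(0.79/0.21) = 1.3249
b = θ − logit/(a) = 0.2 − 1.3249/1.3800 = -0.7601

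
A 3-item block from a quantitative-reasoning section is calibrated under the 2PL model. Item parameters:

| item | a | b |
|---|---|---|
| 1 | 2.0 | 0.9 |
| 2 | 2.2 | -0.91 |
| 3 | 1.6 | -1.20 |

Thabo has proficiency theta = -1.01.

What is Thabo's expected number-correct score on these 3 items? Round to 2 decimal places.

1.04

P(theta) = 1 / (1 + exp(−a(theta − b)))
P_1 = 1/(1+e^{3.8200}) = 0.0215
P_2 = 1/(1+e^{0.2200}) = 0.4452
P_3 = 1/(1+e^{-0.3040}) = 0.5754
E[score] = 0.0215 + 0.4452 + 0.5754 = 1.0421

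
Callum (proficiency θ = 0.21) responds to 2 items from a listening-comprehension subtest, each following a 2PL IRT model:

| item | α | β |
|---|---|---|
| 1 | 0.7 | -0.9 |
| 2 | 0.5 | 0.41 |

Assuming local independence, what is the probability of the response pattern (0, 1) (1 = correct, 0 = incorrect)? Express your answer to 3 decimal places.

0.150

P(θ) = 1 / (1 + exp(−α(θ − β)))
P_1 = 1/(1+e^{-0.7770}) = 0.6850
P_2 = 1/(1+e^{0.1000}) = 0.4750
L = (1−P_1) × P_2 = 0.3150 × 0.4750 = 0.14962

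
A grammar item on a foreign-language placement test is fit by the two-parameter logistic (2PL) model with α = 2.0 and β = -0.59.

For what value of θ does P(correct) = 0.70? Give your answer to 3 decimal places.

P(θ) = 1 / (1 + exp(−α(θ − β)))
logit = ln(0.7000/0.3000) = 0.8473
θ = β + logit/(α) = -0.59 + 0.8473/2.0000 = -0.1664

-0.166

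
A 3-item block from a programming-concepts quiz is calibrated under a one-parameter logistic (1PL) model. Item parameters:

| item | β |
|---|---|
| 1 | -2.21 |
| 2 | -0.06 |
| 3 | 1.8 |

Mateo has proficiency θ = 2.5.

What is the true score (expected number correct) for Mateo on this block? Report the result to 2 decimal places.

2.59

P(θ) = 1 / (1 + exp(−(θ − β)))
P_1 = 1/(1+e^{-4.7100}) = 0.9911
P_2 = 1/(1+e^{-2.5600}) = 0.9282
P_3 = 1/(1+e^{-0.7000}) = 0.6682
E[score] = 0.9911 + 0.9282 + 0.6682 = 2.5875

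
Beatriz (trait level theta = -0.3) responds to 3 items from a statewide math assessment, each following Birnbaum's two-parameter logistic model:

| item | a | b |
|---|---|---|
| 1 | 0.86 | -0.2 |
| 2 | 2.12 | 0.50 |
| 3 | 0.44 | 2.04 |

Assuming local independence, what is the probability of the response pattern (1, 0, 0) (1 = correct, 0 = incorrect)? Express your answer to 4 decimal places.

P(theta) = 1 / (1 + exp(−a(theta − b)))
P_1 = 1/(1+e^{0.0860}) = 0.4785
P_2 = 1/(1+e^{1.6960}) = 0.1550
P_3 = 1/(1+e^{1.0296}) = 0.2632
L = P_1 × (1−P_2) × (1−P_3) = 0.4785 × 0.8450 × 0.7368 = 0.29794

0.2979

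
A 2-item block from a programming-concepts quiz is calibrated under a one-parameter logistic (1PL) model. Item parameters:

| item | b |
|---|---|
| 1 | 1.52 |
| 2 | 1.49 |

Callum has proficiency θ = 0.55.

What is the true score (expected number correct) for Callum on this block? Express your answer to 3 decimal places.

0.556

P(θ) = 1 / (1 + exp(−(θ − b)))
P_1 = 1/(1+e^{0.9700}) = 0.2749
P_2 = 1/(1+e^{0.9400}) = 0.2809
E[score] = 0.2749 + 0.2809 = 0.5558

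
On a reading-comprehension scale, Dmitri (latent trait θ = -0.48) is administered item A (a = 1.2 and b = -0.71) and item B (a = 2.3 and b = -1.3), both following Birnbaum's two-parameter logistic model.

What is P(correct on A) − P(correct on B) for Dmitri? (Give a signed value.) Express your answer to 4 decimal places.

P(θ) = 1 / (1 + exp(−a(θ − b)))
P_A = 0.5686
P_B = 0.8683
P_A − P_B = -0.2997

-0.2997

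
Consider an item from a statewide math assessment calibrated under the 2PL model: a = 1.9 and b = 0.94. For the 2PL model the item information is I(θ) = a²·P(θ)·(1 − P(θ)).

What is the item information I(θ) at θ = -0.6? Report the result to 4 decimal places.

P = 1/(1+e^{2.9260}) = 0.0509
P(1−P) = 0.0509 × 0.9491 = 0.0483
I = a² × P(1−P) = 1.9² × 0.0483 = 0.17434

0.1743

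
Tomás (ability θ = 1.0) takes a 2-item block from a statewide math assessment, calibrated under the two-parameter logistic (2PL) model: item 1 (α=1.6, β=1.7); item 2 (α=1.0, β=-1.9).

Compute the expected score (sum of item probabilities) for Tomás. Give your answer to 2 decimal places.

P(θ) = 1 / (1 + exp(−α(θ − β)))
P_1 = 1/(1+e^{1.1200}) = 0.2460
P_2 = 1/(1+e^{-2.9000}) = 0.9478
E[score] = 0.2460 + 0.9478 = 1.1939

1.19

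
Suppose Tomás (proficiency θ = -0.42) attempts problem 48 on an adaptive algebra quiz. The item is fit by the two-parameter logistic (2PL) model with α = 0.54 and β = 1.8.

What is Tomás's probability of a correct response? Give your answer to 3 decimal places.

0.232

P(θ) = 1 / (1 + exp(−α(θ − β)))
Exponent: 0.54 × (-0.42 − 1.8) = -1.1988
1/(1 + e^{1.1988}) = 0.2317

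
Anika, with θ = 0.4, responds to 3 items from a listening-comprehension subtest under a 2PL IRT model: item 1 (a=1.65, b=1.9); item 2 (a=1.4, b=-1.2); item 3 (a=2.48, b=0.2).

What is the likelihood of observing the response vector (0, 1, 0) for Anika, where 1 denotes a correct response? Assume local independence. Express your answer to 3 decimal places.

P(θ) = 1 / (1 + exp(−a(θ − b)))
P_1 = 1/(1+e^{2.4750}) = 0.0776
P_2 = 1/(1+e^{-2.2400}) = 0.9038
P_3 = 1/(1+e^{-0.4960}) = 0.6215
L = (1−P_1) × P_2 × (1−P_3) = 0.9224 × 0.9038 × 0.3785 = 0.31551

0.316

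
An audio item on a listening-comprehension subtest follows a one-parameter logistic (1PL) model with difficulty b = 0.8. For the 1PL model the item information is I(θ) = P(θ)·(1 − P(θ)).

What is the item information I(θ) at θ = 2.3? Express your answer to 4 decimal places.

0.1491

P = 1/(1+e^{-1.5000}) = 0.8176
P(1−P) = 0.8176 × 0.1824 = 0.1491
I = P(1−P) = 0.14915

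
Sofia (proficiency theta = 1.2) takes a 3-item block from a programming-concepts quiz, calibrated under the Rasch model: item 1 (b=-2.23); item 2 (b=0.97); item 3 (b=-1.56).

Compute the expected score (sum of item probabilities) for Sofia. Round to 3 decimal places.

2.466

P(theta) = 1 / (1 + exp(−(theta − b)))
P_1 = 1/(1+e^{-3.4300}) = 0.9686
P_2 = 1/(1+e^{-0.2300}) = 0.5572
P_3 = 1/(1+e^{-2.7600}) = 0.9405
E[score] = 0.9686 + 0.5572 + 0.9405 = 2.4664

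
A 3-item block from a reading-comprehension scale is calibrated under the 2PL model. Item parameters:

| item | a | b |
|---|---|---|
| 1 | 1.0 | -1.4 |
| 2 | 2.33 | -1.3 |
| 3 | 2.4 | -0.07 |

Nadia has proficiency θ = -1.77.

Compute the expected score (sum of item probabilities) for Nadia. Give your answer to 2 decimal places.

0.68

P(θ) = 1 / (1 + exp(−a(θ − b)))
P_1 = 1/(1+e^{0.3700}) = 0.4085
P_2 = 1/(1+e^{1.0951}) = 0.2507
P_3 = 1/(1+e^{4.0800}) = 0.0166
E[score] = 0.4085 + 0.2507 + 0.0166 = 0.6758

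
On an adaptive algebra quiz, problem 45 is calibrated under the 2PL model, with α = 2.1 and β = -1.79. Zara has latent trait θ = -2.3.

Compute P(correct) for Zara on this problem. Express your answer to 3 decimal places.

0.255

P(θ) = 1 / (1 + exp(−α(θ − β)))
Exponent: 2.1 × (-2.3 − (-1.79)) = -1.0710
1/(1 + e^{1.0710}) = 0.2552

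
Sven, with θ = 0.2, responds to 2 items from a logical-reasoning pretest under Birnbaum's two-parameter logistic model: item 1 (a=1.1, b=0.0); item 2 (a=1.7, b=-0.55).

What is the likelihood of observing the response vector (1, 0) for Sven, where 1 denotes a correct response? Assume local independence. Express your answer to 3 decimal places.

P(θ) = 1 / (1 + exp(−a(θ − b)))
P_1 = 1/(1+e^{-0.2200}) = 0.5548
P_2 = 1/(1+e^{-1.2750}) = 0.7816
L = P_1 × (1−P_2) = 0.5548 × 0.2184 = 0.12117

0.121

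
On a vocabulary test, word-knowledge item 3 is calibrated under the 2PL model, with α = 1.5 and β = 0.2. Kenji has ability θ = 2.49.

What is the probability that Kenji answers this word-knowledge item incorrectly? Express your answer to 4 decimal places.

0.0312

P(θ) = 1 / (1 + exp(−α(θ − β)))
Exponent: 1.5 × (2.49 − 0.2) = 3.4350
1/(1 + e^{-3.4350}) = 0.9688
P(incorrect) = 1 − 0.9688 = 0.0312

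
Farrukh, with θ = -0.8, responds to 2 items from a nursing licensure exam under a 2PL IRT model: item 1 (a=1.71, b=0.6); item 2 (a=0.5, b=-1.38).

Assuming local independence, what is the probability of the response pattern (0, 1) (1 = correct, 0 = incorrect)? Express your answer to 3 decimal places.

0.524

P(θ) = 1 / (1 + exp(−a(θ − b)))
P_1 = 1/(1+e^{2.3940}) = 0.0836
P_2 = 1/(1+e^{-0.2900}) = 0.5720
L = (1−P_1) × P_2 = 0.9164 × 0.5720 = 0.52416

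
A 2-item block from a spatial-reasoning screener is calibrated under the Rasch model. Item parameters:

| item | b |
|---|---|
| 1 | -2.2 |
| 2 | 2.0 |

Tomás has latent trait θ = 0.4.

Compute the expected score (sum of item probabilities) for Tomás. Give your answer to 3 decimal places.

1.099

P(θ) = 1 / (1 + exp(−(θ − b)))
P_1 = 1/(1+e^{-2.6000}) = 0.9309
P_2 = 1/(1+e^{1.6000}) = 0.1680
E[score] = 0.9309 + 0.1680 = 1.0988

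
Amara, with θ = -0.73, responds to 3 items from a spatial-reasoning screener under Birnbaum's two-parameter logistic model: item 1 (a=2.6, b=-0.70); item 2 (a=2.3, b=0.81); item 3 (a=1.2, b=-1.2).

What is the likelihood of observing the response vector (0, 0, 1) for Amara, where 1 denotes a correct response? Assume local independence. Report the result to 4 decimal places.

0.3218

P(θ) = 1 / (1 + exp(−a(θ − b)))
P_1 = 1/(1+e^{0.0780}) = 0.4805
P_2 = 1/(1+e^{3.5420}) = 0.0281
P_3 = 1/(1+e^{-0.5640}) = 0.6374
L = (1−P_1) × (1−P_2) × P_3 = 0.5195 × 0.9719 × 0.6374 = 0.32179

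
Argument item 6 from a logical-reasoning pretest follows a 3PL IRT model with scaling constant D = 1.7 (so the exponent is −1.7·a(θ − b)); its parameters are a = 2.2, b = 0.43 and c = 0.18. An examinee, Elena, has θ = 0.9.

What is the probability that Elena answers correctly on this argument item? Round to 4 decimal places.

0.8794

P(θ) = c + (1 − c) · 1 / (1 + exp(−D·a(θ − b)))
Exponent: 1.7 × 2.2 × (0.9 − 0.43) = 1.7578
1/(1 + e^{-1.7578}) = 0.8529
P = 0.18 + 0.82 × 0.8529 = 0.8794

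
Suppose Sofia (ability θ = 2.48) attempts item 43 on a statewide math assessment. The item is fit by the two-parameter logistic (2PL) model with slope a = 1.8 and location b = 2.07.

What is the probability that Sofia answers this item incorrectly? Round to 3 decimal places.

0.323

P(θ) = 1 / (1 + exp(−a(θ − b)))
Exponent: 1.8 × (2.48 − 2.07) = 0.7380
1/(1 + e^{-0.7380}) = 0.6766
P(incorrect) = 1 − 0.6766 = 0.3234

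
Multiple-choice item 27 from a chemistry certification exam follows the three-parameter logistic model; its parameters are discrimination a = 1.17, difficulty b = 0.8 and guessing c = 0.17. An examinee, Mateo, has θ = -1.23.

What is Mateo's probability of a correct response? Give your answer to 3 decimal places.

P(θ) = c + (1 − c) · 1 / (1 + exp(−a(θ − b)))
Exponent: 1.17 × (-1.23 − 0.8) = -2.3751
1/(1 + e^{2.3751}) = 0.0851
P = 0.17 + 0.83 × 0.0851 = 0.2406

0.241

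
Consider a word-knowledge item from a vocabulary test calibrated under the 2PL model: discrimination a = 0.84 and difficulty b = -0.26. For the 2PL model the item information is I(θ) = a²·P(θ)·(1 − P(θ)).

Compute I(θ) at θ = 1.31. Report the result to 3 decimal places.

0.117

P = 1/(1+e^{-1.3188}) = 0.7890
P(1−P) = 0.7890 × 0.2110 = 0.1665
I = a² × P(1−P) = 0.84² × 0.1665 = 0.11747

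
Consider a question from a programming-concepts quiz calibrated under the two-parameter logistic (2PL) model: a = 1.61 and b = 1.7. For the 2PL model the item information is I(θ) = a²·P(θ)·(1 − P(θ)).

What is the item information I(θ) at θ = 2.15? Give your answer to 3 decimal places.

0.570

P = 1/(1+e^{-0.7245}) = 0.6736
P(1−P) = 0.6736 × 0.3264 = 0.2199
I = a² × P(1−P) = 1.61² × 0.2199 = 0.56991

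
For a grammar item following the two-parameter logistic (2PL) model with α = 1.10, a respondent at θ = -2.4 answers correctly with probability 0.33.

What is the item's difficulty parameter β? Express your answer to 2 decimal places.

P(θ) = 1 / (1 + exp(−α(θ − β)))
logit(0.33) = ln(0.33/0.67) = -0.7082
β = θ − logit/(α) = -2.4 − (-0.7082)/1.1000 = -1.7562

-1.76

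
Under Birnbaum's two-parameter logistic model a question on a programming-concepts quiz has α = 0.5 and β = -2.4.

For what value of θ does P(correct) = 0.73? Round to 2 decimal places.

-0.41

P(θ) = 1 / (1 + exp(−α(θ − β)))
logit = ln(0.7300/0.2700) = 0.9946
θ = β + logit/(α) = -2.4 + 0.9946/0.5000 = -0.4108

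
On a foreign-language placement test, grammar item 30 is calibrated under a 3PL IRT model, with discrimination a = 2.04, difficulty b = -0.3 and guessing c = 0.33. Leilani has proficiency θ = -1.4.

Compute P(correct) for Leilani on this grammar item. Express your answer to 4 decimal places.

P(θ) = c + (1 − c) · 1 / (1 + exp(−a(θ − b)))
Exponent: 2.04 × (-1.4 − (-0.3)) = -2.2440
1/(1 + e^{2.2440}) = 0.0959
P = 0.33 + 0.67 × 0.0959 = 0.3942

0.3942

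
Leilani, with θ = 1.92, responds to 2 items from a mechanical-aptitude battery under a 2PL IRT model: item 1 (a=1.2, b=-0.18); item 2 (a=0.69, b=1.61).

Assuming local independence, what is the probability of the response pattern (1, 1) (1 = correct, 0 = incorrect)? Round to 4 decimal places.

P(θ) = 1 / (1 + exp(−a(θ − b)))
P_1 = 1/(1+e^{-2.5200}) = 0.9255
P_2 = 1/(1+e^{-0.2139}) = 0.5533
L = P_1 × P_2 = 0.9255 × 0.5533 = 0.51207

0.5121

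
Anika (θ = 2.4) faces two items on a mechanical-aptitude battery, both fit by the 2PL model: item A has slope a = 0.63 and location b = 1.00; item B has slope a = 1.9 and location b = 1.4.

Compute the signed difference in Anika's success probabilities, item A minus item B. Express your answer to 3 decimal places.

P(θ) = 1 / (1 + exp(−a(θ − b)))
P_A = 0.7072
P_B = 0.8699
P_A − P_B = -0.1627

-0.163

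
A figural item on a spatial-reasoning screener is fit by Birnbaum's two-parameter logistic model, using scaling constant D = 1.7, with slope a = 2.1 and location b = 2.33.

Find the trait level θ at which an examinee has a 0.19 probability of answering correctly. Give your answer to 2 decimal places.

P(θ) = 1 / (1 + exp(−D·a(θ − b)))
logit = ln(0.1900/0.8100) = -1.4500
θ = b + logit/(1.7·a) = 2.33 + (-1.4500)/3.5700 = 1.9238

1.92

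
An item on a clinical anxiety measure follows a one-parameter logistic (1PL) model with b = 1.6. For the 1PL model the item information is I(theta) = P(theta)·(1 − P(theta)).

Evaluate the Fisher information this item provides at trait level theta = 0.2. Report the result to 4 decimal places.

P = 1/(1+e^{1.4000}) = 0.1978
P(1−P) = 0.1978 × 0.8022 = 0.1587
I = P(1−P) = 0.15868

0.1587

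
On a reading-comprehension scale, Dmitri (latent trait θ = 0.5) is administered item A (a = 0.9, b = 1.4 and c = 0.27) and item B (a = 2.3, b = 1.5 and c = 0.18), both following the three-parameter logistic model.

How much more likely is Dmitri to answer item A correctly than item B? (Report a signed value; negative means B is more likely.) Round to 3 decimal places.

P(θ) = c + (1 − c) · 1 / (1 + exp(−a(θ − b)))
P_A = 0.4948
P_B = 0.2547
P_A − P_B = 0.2400

0.240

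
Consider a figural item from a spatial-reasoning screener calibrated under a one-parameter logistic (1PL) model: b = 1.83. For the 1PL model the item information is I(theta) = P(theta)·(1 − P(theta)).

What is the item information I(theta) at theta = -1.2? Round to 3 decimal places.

0.044

P = 1/(1+e^{3.0300}) = 0.0461
P(1−P) = 0.0461 × 0.9539 = 0.0440
I = P(1−P) = 0.04396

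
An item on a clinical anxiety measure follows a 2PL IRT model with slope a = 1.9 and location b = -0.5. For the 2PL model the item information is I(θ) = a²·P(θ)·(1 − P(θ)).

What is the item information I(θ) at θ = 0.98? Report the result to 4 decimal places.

P = 1/(1+e^{-2.8120}) = 0.9433
P(1−P) = 0.9433 × 0.0567 = 0.0535
I = a² × P(1−P) = 1.9² × 0.0535 = 0.19301

0.1930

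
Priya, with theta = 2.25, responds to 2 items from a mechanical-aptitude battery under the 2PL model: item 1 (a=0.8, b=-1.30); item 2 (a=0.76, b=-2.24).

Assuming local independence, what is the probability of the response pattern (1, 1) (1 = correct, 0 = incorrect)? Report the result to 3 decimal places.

0.915

P(theta) = 1 / (1 + exp(−a(theta − b)))
P_1 = 1/(1+e^{-2.8400}) = 0.9448
P_2 = 1/(1+e^{-3.4124}) = 0.9681
L = P_1 × P_2 = 0.9448 × 0.9681 = 0.91465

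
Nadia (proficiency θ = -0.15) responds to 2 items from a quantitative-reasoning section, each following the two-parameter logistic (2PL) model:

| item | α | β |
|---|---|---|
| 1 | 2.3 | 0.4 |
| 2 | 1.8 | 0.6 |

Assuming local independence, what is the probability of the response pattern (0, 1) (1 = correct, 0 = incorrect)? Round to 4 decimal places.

P(θ) = 1 / (1 + exp(−α(θ − β)))
P_1 = 1/(1+e^{1.2650}) = 0.2201
P_2 = 1/(1+e^{1.3500}) = 0.2059
L = (1−P_1) × P_2 = 0.7799 × 0.2059 = 0.16056

0.1606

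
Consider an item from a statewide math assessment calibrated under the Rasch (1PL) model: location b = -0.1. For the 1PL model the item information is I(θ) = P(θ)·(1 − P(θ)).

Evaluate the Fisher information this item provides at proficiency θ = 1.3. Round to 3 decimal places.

P = 1/(1+e^{-1.4000}) = 0.8022
P(1−P) = 0.8022 × 0.1978 = 0.1587
I = P(1−P) = 0.15868

0.159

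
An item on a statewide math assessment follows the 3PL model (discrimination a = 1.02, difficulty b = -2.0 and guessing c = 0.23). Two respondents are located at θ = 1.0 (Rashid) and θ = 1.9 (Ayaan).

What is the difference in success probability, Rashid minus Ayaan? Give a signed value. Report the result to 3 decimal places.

P(θ) = c + (1 − c) · 1 / (1 + exp(−a(θ − b)))
P(Rashid) = 0.9655  [exponent 3.0600]
P(Ayaan) = 0.9858  [exponent 3.9780]
Difference = 0.9655 − 0.9858 = -0.0203

-0.020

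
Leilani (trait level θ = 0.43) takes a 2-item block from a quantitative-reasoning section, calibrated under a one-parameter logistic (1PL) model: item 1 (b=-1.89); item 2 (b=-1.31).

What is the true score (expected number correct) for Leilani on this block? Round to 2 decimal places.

P(θ) = 1 / (1 + exp(−(θ − b)))
P_1 = 1/(1+e^{-2.3200}) = 0.9105
P_2 = 1/(1+e^{-1.7400}) = 0.8507
E[score] = 0.9105 + 0.8507 = 1.7612

1.76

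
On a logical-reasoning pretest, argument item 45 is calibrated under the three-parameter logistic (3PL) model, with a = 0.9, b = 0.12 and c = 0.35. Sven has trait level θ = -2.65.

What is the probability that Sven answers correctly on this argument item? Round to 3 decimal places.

P(θ) = c + (1 − c) · 1 / (1 + exp(−a(θ − b)))
Exponent: 0.9 × (-2.65 − 0.12) = -2.4930
1/(1 + e^{2.4930}) = 0.0764
P = 0.35 + 0.65 × 0.0764 = 0.3996

0.400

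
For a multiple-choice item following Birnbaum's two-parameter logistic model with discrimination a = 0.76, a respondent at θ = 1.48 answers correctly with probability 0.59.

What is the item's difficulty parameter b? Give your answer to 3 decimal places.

P(θ) = 1 / (1 + exp(−a(θ − b)))
logit(0.59) = ln(0.59/0.41) = 0.3640
b = θ − logit/(a) = 1.48 − 0.3640/0.7600 = 1.0011

1.001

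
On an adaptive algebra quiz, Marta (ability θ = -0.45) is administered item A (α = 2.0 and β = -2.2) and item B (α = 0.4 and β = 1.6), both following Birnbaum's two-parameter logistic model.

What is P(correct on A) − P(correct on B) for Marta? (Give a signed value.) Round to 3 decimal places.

0.665

P(θ) = 1 / (1 + exp(−α(θ − β)))
P_A = 0.9707
P_B = 0.3058
P_A − P_B = 0.6649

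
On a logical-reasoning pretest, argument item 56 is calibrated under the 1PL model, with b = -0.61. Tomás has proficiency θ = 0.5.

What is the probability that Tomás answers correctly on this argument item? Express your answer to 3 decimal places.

0.752

P(θ) = 1 / (1 + exp(−(θ − b)))
Exponent: (0.5 − (-0.61)) = 1.1100
1/(1 + e^{-1.1100}) = 0.7521
P = 0.7521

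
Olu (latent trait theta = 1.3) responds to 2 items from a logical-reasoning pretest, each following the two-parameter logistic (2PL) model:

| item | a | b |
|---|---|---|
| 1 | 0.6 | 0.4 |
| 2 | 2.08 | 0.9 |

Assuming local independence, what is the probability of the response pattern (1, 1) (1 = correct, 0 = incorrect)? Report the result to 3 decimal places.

0.440

P(theta) = 1 / (1 + exp(−a(theta − b)))
P_1 = 1/(1+e^{-0.5400}) = 0.6318
P_2 = 1/(1+e^{-0.8320}) = 0.6968
L = P_1 × P_2 = 0.6318 × 0.6968 = 0.44023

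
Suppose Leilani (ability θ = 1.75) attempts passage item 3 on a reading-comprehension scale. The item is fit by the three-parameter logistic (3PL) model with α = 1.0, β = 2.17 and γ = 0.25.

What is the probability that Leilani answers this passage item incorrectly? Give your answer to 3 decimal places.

0.453

P(θ) = γ + (1 − γ) · 1 / (1 + exp(−α(θ − β)))
Exponent: 1.0 × (1.75 − 2.17) = -0.4200
1/(1 + e^{0.4200}) = 0.3965
P = 0.25 + 0.75 × 0.3965 = 0.5474
P(incorrect) = 1 − 0.5474 = 0.4526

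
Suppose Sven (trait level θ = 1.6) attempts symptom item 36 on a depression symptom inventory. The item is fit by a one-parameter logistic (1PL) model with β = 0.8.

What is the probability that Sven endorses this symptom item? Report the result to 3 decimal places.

0.690

P(θ) = 1 / (1 + exp(−(θ − β)))
Exponent: (1.6 − 0.8) = 0.8000
1/(1 + e^{-0.8000}) = 0.6900
P = 0.6900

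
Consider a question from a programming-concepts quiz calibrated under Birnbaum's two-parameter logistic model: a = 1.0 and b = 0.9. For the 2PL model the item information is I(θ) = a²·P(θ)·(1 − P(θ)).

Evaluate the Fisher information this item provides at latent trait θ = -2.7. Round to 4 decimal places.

0.0259

P = 1/(1+e^{3.6000}) = 0.0266
P(1−P) = 0.0266 × 0.9734 = 0.0259
I = a² × P(1−P) = 1.0² × 0.0259 = 0.02589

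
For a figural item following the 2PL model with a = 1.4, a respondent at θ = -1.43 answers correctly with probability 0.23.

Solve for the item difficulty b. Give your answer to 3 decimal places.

P(θ) = 1 / (1 + exp(−a(θ − b)))
logit(0.23) = ln(0.23/0.77) = -1.2083
b = θ − logit/(a) = -1.43 − (-1.2083)/1.4000 = -0.5669

-0.567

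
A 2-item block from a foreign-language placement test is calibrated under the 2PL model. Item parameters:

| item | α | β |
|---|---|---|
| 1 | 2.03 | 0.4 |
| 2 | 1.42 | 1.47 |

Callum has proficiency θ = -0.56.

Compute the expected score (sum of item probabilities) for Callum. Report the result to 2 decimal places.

0.18

P(θ) = 1 / (1 + exp(−α(θ − β)))
P_1 = 1/(1+e^{1.9488}) = 0.1247
P_2 = 1/(1+e^{2.8826}) = 0.0530
E[score] = 0.1247 + 0.0530 = 0.1777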